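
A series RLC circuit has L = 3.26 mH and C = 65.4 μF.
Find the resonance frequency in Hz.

Step 1 — Resonance condition Im(Z)=0 gives ω₀ = 1/√(LC).
Step 2 — ω₀ = 1/√(0.00326·6.54e-05) = 2166 rad/s.
Step 3 — f₀ = ω₀/(2π) = 344.7 Hz.

f₀ = 344.7 Hz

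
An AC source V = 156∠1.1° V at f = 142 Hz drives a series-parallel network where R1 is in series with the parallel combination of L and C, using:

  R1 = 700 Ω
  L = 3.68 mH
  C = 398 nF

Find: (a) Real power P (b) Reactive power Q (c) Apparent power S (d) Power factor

Step 1 — Angular frequency: ω = 2π·f = 2π·142 = 892.2 rad/s.
Step 2 — Component impedances:
  R1: Z = R = 700 Ω
  L: Z = jωL = j·892.2·0.00368 = 0 + j3.283 Ω
  C: Z = 1/(jωC) = -j/(ω·C) = 0 - j2816 Ω
Step 3 — Parallel branch: L || C = 1/(1/L + 1/C) = 0 + j3.287 Ω.
Step 4 — Series with R1: Z_total = R1 + (L || C) = 700 + j3.287 Ω = 700∠0.3° Ω.
Step 5 — Source phasor: V = 156∠1.1° V = 156 + j2.995 V.
Step 6 — Current: I = V / Z = 0.2228 + j0.003232 A = 0.2229∠0.8° A.
Step 7 — Complex power: S = V·I* = 34.76 + j0.1633 VA.
Step 8 — Real power: P = Re(S) = 34.76 W.
Step 9 — Reactive power: Q = Im(S) = 0.1633 VAR.
Step 10 — Apparent power: |S| = 34.77 VA.
Step 11 — Power factor: PF = P/|S| = 1 (lagging).

(a) P = 34.76 W  (b) Q = 0.1633 VAR  (c) S = 34.77 VA  (d) PF = 1 (lagging)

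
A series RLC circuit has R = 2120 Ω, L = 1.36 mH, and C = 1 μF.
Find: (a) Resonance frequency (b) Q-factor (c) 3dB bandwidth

Step 1 — Resonance: ω₀ = 1/√(LC) = 1/√(0.00136·1e-06) = 2.712e+04 rad/s.
Step 2 — f₀ = ω₀/(2π) = 4316 Hz.
Step 3 — Series Q: Q = ω₀L/R = 2.712e+04·0.00136/2120 = 0.0174.
Step 4 — Bandwidth: Δω = ω₀/Q = 1.559e+06 rad/s; BW = Δω/(2π) = 2.481e+05 Hz.

(a) f₀ = 4316 Hz  (b) Q = 0.0174  (c) BW = 2.481e+05 Hz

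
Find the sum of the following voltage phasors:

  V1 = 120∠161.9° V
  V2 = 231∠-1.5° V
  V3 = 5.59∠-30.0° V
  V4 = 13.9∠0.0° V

Step 1 — Convert each phasor to rectangular form:
  V1 = 120·(cos(161.9°) + j·sin(161.9°)) = -114.1 + j37.28 V
  V2 = 231·(cos(-1.5°) + j·sin(-1.5°)) = 230.9 - j6.047 V
  V3 = 5.59·(cos(-30.0°) + j·sin(-30.0°)) = 4.841 - j2.795 V
  V4 = 13.9·(cos(0.0°) + j·sin(0.0°)) = 13.9 V
Step 2 — Sum components: V_total = 135.6 + j28.44 V.
Step 3 — Convert to polar: |V_total| = 138.6 V, ∠V_total = 11.8°.

V_total = 138.6∠11.8° V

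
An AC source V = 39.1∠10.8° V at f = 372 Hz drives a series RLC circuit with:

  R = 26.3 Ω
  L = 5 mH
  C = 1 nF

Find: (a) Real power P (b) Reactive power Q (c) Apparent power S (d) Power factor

Step 1 — Angular frequency: ω = 2π·f = 2π·372 = 2337 rad/s.
Step 2 — Component impedances:
  R: Z = R = 26.3 Ω
  L: Z = jωL = j·2337·0.005 = 0 + j11.69 Ω
  C: Z = 1/(jωC) = -j/(ω·C) = 0 - j4.278e+05 Ω
Step 3 — Series combination: Z_total = R + L + C = 26.3 - j4.278e+05 Ω = 4.278e+05∠-90.0° Ω.
Step 4 — Source phasor: V = 39.1∠10.8° V = 38.41 + j7.327 V.
Step 5 — Current: I = V / Z = -1.712e-05 + j8.977e-05 A = 9.139e-05∠100.8° A.
Step 6 — Complex power: S = V·I* = 2.197e-07 - j0.003573 VA.
Step 7 — Real power: P = Re(S) = 2.197e-07 W.
Step 8 — Reactive power: Q = Im(S) = -0.003573 VAR.
Step 9 — Apparent power: |S| = 0.003573 VA.
Step 10 — Power factor: PF = P/|S| = 6.147e-05 (leading).

(a) P = 2.197e-07 W  (b) Q = -0.003573 VAR  (c) S = 0.003573 VA  (d) PF = 6.147e-05 (leading)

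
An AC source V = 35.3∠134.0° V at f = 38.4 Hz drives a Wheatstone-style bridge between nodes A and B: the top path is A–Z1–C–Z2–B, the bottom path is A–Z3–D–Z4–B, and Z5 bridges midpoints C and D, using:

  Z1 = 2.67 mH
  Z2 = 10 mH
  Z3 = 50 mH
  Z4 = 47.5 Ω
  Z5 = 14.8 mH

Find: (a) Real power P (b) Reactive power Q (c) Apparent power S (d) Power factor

Step 1 — Angular frequency: ω = 2π·f = 2π·38.4 = 241.3 rad/s.
Step 2 — Component impedances:
  Z1: Z = jωL = j·241.3·0.00267 = 0 + j0.6442 Ω
  Z2: Z = jωL = j·241.3·0.01 = 0 + j2.413 Ω
  Z3: Z = jωL = j·241.3·0.05 = 0 + j12.06 Ω
  Z4: Z = R = 47.5 Ω
  Z5: Z = jωL = j·241.3·0.0148 = 0 + j3.571 Ω
Step 3 — Bridge requires nodal analysis (the Z5 bridge couples midpoints C and D, so the two paths cannot be reduced to a simple series/parallel combination). Setting node B to ground and injecting 1 A at node A, the 3-node admittance system at A, C, D solves to V_A = Z_AB = 0.1357 + j3.017 Ω = 3.02∠87.4° Ω.
Step 4 — Source phasor: V = 35.3∠134.0° V = -24.52 + j25.39 V.
Step 5 — Current: I = V / Z = 8.036 + j8.49 A = 11.69∠46.6° A.
Step 6 — Complex power: S = V·I* = 18.55 + j412.2 VA.
Step 7 — Real power: P = Re(S) = 18.55 W.
Step 8 — Reactive power: Q = Im(S) = 412.2 VAR.
Step 9 — Apparent power: |S| = 412.7 VA.
Step 10 — Power factor: PF = P/|S| = 0.04494 (lagging).

(a) P = 18.55 W  (b) Q = 412.2 VAR  (c) S = 412.7 VA  (d) PF = 0.04494 (lagging)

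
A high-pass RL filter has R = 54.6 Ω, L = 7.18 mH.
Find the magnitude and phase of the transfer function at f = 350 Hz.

Step 1 — Angular frequency: ω = 2π·350 = 2199 rad/s.
Step 2 — Transfer function: H(jω) = jωL/(R + jωL).
Step 3 — Numerator jωL = j·15.79; denominator R + jωL = 54.6 + j15.79.
Step 4 — H = 0.07718 + j0.2669.
Step 5 — Magnitude: |H| = 0.2778 (-11.1 dB); phase: φ = 73.9°.

|H| = 0.2778 (-11.1 dB), φ = 73.9°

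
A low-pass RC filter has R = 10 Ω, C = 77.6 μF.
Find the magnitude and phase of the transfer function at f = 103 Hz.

Step 1 — Angular frequency: ω = 2π·103 = 647.2 rad/s.
Step 2 — Transfer function: H(jω) = 1/(1 + jωRC).
Step 3 — Denominator: 1 + jωRC = 1 + j·647.2·10·7.76e-05 = 1 + j0.5022.
Step 4 — H = 0.7986 - j0.4011.
Step 5 — Magnitude: |H| = 0.8936 (-1.0 dB); phase: φ = -26.7°.

|H| = 0.8936 (-1.0 dB), φ = -26.7°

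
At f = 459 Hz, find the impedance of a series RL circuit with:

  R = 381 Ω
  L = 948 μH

Step 1 — Angular frequency: ω = 2π·f = 2π·459 = 2884 rad/s.
Step 2 — Component impedances:
  R: Z = R = 381 Ω
  L: Z = jωL = j·2884·0.000948 = 0 + j2.734 Ω
Step 3 — Series combination: Z_total = R + L = 381 + j2.734 Ω = 381∠0.4° Ω.

Z = 381 + j2.734 Ω = 381∠0.4° Ω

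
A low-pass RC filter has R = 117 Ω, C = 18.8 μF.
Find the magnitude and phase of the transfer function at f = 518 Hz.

Step 1 — Angular frequency: ω = 2π·518 = 3255 rad/s.
Step 2 — Transfer function: H(jω) = 1/(1 + jωRC).
Step 3 — Denominator: 1 + jωRC = 1 + j·3255·117·1.88e-05 = 1 + j7.159.
Step 4 — H = 0.01914 - j0.137.
Step 5 — Magnitude: |H| = 0.1383 (-17.2 dB); phase: φ = -82.0°.

|H| = 0.1383 (-17.2 dB), φ = -82.0°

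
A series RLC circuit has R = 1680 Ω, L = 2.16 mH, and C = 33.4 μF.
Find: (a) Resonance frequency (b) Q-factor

Step 1 — Resonance condition Im(Z)=0 gives ω₀ = 1/√(LC).
Step 2 — ω₀ = 1/√(0.00216·3.34e-05) = 3723 rad/s.
Step 3 — f₀ = ω₀/(2π) = 592.5 Hz.
Step 4 — Series Q: Q = ω₀L/R = 3723·0.00216/1680 = 0.004787.

(a) f₀ = 592.5 Hz  (b) Q = 0.004787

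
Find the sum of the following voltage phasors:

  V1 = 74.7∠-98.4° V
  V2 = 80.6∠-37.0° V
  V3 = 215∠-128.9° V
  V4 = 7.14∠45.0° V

Step 1 — Convert each phasor to rectangular form:
  V1 = 74.7·(cos(-98.4°) + j·sin(-98.4°)) = -10.91 - j73.9 V
  V2 = 80.6·(cos(-37.0°) + j·sin(-37.0°)) = 64.37 - j48.51 V
  V3 = 215·(cos(-128.9°) + j·sin(-128.9°)) = -135 - j167.3 V
  V4 = 7.14·(cos(45.0°) + j·sin(45.0°)) = 5.049 + j5.049 V
Step 2 — Sum components: V_total = -76.51 - j284.7 V.
Step 3 — Convert to polar: |V_total| = 294.8 V, ∠V_total = -105.0°.

V_total = 294.8∠-105.0° V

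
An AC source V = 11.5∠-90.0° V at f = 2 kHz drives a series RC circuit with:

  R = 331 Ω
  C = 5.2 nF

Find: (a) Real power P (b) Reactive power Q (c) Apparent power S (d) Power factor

Step 1 — Angular frequency: ω = 2π·f = 2π·2000 = 1.257e+04 rad/s.
Step 2 — Component impedances:
  R: Z = R = 331 Ω
  C: Z = 1/(jωC) = -j/(ω·C) = 0 - j1.53e+04 Ω
Step 3 — Series combination: Z_total = R + C = 331 - j1.53e+04 Ω = 1.531e+04∠-88.8° Ω.
Step 4 — Source phasor: V = 11.5∠-90.0° V = 0 - j11.5 V.
Step 5 — Current: I = V / Z = 0.0007511 - j1.625e-05 A = 0.0007513∠-1.2° A.
Step 6 — Complex power: S = V·I* = 0.0001868 - j0.008638 VA.
Step 7 — Real power: P = Re(S) = 0.0001868 W.
Step 8 — Reactive power: Q = Im(S) = -0.008638 VAR.
Step 9 — Apparent power: |S| = 0.00864 VA.
Step 10 — Power factor: PF = P/|S| = 0.02162 (leading).

(a) P = 0.0001868 W  (b) Q = -0.008638 VAR  (c) S = 0.00864 VA  (d) PF = 0.02162 (leading)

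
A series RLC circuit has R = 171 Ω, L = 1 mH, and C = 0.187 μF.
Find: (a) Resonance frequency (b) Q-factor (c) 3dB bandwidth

Step 1 — Resonance condition Im(Z)=0 gives ω₀ = 1/√(LC).
Step 2 — ω₀ = 1/√(0.001·1.87e-07) = 7.313e+04 rad/s.
Step 3 — f₀ = ω₀/(2π) = 1.164e+04 Hz.
Step 4 — Series Q: Q = ω₀L/R = 7.313e+04·0.001/171 = 0.4276.
Step 5 — 3dB bandwidth: Δω = ω₀/Q = 1.71e+05 rad/s; BW = Δω/(2π) = 2.722e+04 Hz.

(a) f₀ = 1.164e+04 Hz  (b) Q = 0.4276  (c) BW = 2.722e+04 Hz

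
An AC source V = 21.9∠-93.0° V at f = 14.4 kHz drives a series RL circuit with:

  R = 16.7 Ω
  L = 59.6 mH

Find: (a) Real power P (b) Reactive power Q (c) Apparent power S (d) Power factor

Step 1 — Angular frequency: ω = 2π·f = 2π·1.44e+04 = 9.048e+04 rad/s.
Step 2 — Component impedances:
  R: Z = R = 16.7 Ω
  L: Z = jωL = j·9.048e+04·0.0596 = 0 + j5392 Ω
Step 3 — Series combination: Z_total = R + L = 16.7 + j5392 Ω = 5393∠89.8° Ω.
Step 4 — Source phasor: V = 21.9∠-93.0° V = -1.146 - j21.87 V.
Step 5 — Current: I = V / Z = -0.004056 + j0.0002 A = 0.004061∠177.2° A.
Step 6 — Complex power: S = V·I* = 0.0002754 + j0.08894 VA.
Step 7 — Real power: P = Re(S) = 0.0002754 W.
Step 8 — Reactive power: Q = Im(S) = 0.08894 VAR.
Step 9 — Apparent power: |S| = 0.08894 VA.
Step 10 — Power factor: PF = P/|S| = 0.003097 (lagging).

(a) P = 0.0002754 W  (b) Q = 0.08894 VAR  (c) S = 0.08894 VA  (d) PF = 0.003097 (lagging)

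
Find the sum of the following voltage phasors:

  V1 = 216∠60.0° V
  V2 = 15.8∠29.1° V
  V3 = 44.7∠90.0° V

Step 1 — Convert each phasor to rectangular form:
  V1 = 216·(cos(60.0°) + j·sin(60.0°)) = 108 + j187.1 V
  V2 = 15.8·(cos(29.1°) + j·sin(29.1°)) = 13.81 + j7.684 V
  V3 = 44.7·(cos(90.0°) + j·sin(90.0°)) = 0 + j44.7 V
Step 2 — Sum components: V_total = 121.8 + j239.4 V.
Step 3 — Convert to polar: |V_total| = 268.6 V, ∠V_total = 63.0°.

V_total = 268.6∠63.0° V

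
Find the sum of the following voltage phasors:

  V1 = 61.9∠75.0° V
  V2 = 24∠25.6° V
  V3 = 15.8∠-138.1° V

Step 1 — Convert each phasor to rectangular form:
  V1 = 61.9·(cos(75.0°) + j·sin(75.0°)) = 16.02 + j59.79 V
  V2 = 24·(cos(25.6°) + j·sin(25.6°)) = 21.64 + j10.37 V
  V3 = 15.8·(cos(-138.1°) + j·sin(-138.1°)) = -11.76 - j10.55 V
Step 2 — Sum components: V_total = 25.9 + j59.61 V.
Step 3 — Convert to polar: |V_total| = 64.99 V, ∠V_total = 66.5°.

V_total = 64.99∠66.5° V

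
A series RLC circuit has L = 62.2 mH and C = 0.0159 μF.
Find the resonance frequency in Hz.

Step 1 — Resonance condition Im(Z)=0 gives ω₀ = 1/√(LC).
Step 2 — ω₀ = 1/√(0.0622·1.59e-08) = 3.18e+04 rad/s.
Step 3 — f₀ = ω₀/(2π) = 5061 Hz.

f₀ = 5061 Hz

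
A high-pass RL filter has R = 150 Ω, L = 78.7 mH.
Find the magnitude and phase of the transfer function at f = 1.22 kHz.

Step 1 — Angular frequency: ω = 2π·1220 = 7665 rad/s.
Step 2 — Transfer function: H(jω) = jωL/(R + jωL).
Step 3 — Numerator jωL = j·603.3; denominator R + jωL = 150 + j603.3.
Step 4 — H = 0.9418 + j0.2342.
Step 5 — Magnitude: |H| = 0.9705 (-0.3 dB); phase: φ = 14.0°.

|H| = 0.9705 (-0.3 dB), φ = 14.0°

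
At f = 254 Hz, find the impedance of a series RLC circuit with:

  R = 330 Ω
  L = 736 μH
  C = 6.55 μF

Step 1 — Angular frequency: ω = 2π·f = 2π·254 = 1596 rad/s.
Step 2 — Component impedances:
  R: Z = R = 330 Ω
  L: Z = jωL = j·1596·0.000736 = 0 + j1.175 Ω
  C: Z = 1/(jωC) = -j/(ω·C) = 0 - j95.66 Ω
Step 3 — Series combination: Z_total = R + L + C = 330 - j94.49 Ω = 343.3∠-16.0° Ω.

Z = 330 - j94.49 Ω = 343.3∠-16.0° Ω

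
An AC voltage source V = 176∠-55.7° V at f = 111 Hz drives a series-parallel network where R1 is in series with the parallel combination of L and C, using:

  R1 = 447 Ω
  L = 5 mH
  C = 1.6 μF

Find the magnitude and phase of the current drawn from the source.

Step 1 — Angular frequency: ω = 2π·f = 2π·111 = 697.4 rad/s.
Step 2 — Component impedances:
  R1: Z = R = 447 Ω
  L: Z = jωL = j·697.4·0.005 = 0 + j3.487 Ω
  C: Z = 1/(jωC) = -j/(ω·C) = 0 - j896.1 Ω
Step 3 — Parallel branch: L || C = 1/(1/L + 1/C) = 0 + j3.501 Ω.
Step 4 — Series with R1: Z_total = R1 + (L || C) = 447 + j3.501 Ω = 447∠0.4° Ω.
Step 5 — Source phasor: V = 176∠-55.7° V = 99.18 - j145.4 V.
Step 6 — Ohm's law: I = V / Z_total = (99.18 - j145.4) / (447 + j3.501) = 0.2193 - j0.327 A.
Step 7 — Convert to polar: |I| = 0.3937 A, ∠I = -56.1°.

I = 0.3937∠-56.1° A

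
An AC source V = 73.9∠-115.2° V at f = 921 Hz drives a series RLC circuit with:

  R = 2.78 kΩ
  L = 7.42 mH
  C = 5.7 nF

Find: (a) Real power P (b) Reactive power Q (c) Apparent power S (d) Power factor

Step 1 — Angular frequency: ω = 2π·f = 2π·921 = 5787 rad/s.
Step 2 — Component impedances:
  R: Z = R = 2780 Ω
  L: Z = jωL = j·5787·0.00742 = 0 + j42.94 Ω
  C: Z = 1/(jωC) = -j/(ω·C) = 0 - j3.032e+04 Ω
Step 3 — Series combination: Z_total = R + L + C = 2780 - j3.027e+04 Ω = 3.04e+04∠-84.8° Ω.
Step 4 — Source phasor: V = 73.9∠-115.2° V = -31.47 - j66.87 V.
Step 5 — Current: I = V / Z = 0.002096 - j0.001232 A = 0.002431∠-30.4° A.
Step 6 — Complex power: S = V·I* = 0.01643 - j0.1789 VA.
Step 7 — Real power: P = Re(S) = 0.01643 W.
Step 8 — Reactive power: Q = Im(S) = -0.1789 VAR.
Step 9 — Apparent power: |S| = 0.1796 VA.
Step 10 — Power factor: PF = P/|S| = 0.09144 (leading).

(a) P = 0.01643 W  (b) Q = -0.1789 VAR  (c) S = 0.1796 VA  (d) PF = 0.09144 (leading)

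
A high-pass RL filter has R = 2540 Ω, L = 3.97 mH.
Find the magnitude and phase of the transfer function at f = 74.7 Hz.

Step 1 — Angular frequency: ω = 2π·74.7 = 469.4 rad/s.
Step 2 — Transfer function: H(jω) = jωL/(R + jωL).
Step 3 — Numerator jωL = j·1.863; denominator R + jωL = 2540 + j1.863.
Step 4 — H = 5.382e-07 + j0.0007336.
Step 5 — Magnitude: |H| = 0.0007336 (-62.7 dB); phase: φ = 90.0°.

|H| = 0.0007336 (-62.7 dB), φ = 90.0°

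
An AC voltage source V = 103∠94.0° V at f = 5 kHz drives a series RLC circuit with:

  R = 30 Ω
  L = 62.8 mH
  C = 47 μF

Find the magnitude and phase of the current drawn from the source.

Step 1 — Angular frequency: ω = 2π·f = 2π·5000 = 3.142e+04 rad/s.
Step 2 — Component impedances:
  R: Z = R = 30 Ω
  L: Z = jωL = j·3.142e+04·0.0628 = 0 + j1973 Ω
  C: Z = 1/(jωC) = -j/(ω·C) = 0 - j0.6773 Ω
Step 3 — Series combination: Z_total = R + L + C = 30 + j1972 Ω = 1972∠89.1° Ω.
Step 4 — Source phasor: V = 103∠94.0° V = -7.185 + j102.7 V.
Step 5 — Ohm's law: I = V / Z_total = (-7.185 + j102.7) / (30 + j1972) = 0.05203 + j0.004434 A.
Step 6 — Convert to polar: |I| = 0.05222 A, ∠I = 4.9°.

I = 0.05222∠4.9° A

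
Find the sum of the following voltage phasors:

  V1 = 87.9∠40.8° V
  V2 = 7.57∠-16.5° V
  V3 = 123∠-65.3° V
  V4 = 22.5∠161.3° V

Step 1 — Convert each phasor to rectangular form:
  V1 = 87.9·(cos(40.8°) + j·sin(40.8°)) = 66.54 + j57.44 V
  V2 = 7.57·(cos(-16.5°) + j·sin(-16.5°)) = 7.258 - j2.15 V
  V3 = 123·(cos(-65.3°) + j·sin(-65.3°)) = 51.4 - j111.7 V
  V4 = 22.5·(cos(161.3°) + j·sin(161.3°)) = -21.31 + j7.214 V
Step 2 — Sum components: V_total = 103.9 - j49.25 V.
Step 3 — Convert to polar: |V_total| = 115 V, ∠V_total = -25.4°.

V_total = 115∠-25.4° V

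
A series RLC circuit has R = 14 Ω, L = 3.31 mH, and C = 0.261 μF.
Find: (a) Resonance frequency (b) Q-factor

Step 1 — Resonance condition Im(Z)=0 gives ω₀ = 1/√(LC).
Step 2 — ω₀ = 1/√(0.00331·2.61e-07) = 3.402e+04 rad/s.
Step 3 — f₀ = ω₀/(2π) = 5415 Hz.
Step 4 — Series Q: Q = ω₀L/R = 3.402e+04·0.00331/14 = 8.044.

(a) f₀ = 5415 Hz  (b) Q = 8.044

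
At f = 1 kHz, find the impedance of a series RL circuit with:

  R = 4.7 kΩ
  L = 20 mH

Step 1 — Angular frequency: ω = 2π·f = 2π·1000 = 6283 rad/s.
Step 2 — Component impedances:
  R: Z = R = 4700 Ω
  L: Z = jωL = j·6283·0.02 = 0 + j125.7 Ω
Step 3 — Series combination: Z_total = R + L = 4700 + j125.7 Ω = 4702∠1.5° Ω.

Z = 4700 + j125.7 Ω = 4702∠1.5° Ω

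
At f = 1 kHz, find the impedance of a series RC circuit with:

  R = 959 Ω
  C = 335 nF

Step 1 — Angular frequency: ω = 2π·f = 2π·1000 = 6283 rad/s.
Step 2 — Component impedances:
  R: Z = R = 959 Ω
  C: Z = 1/(jωC) = -j/(ω·C) = 0 - j475.1 Ω
Step 3 — Series combination: Z_total = R + C = 959 - j475.1 Ω = 1070∠-26.4° Ω.

Z = 959 - j475.1 Ω = 1070∠-26.4° Ω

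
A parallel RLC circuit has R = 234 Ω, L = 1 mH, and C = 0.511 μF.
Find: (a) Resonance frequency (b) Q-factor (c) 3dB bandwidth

Step 1 — Resonance: ω₀ = 1/√(LC) = 1/√(0.001·5.11e-07) = 4.424e+04 rad/s.
Step 2 — f₀ = ω₀/(2π) = 7041 Hz.
Step 3 — Parallel Q: Q = R/(ω₀L) = 234/(4.424e+04·0.001) = 5.29.
Step 4 — Bandwidth: Δω = ω₀/Q = 8363 rad/s; BW = Δω/(2π) = 1331 Hz.

(a) f₀ = 7041 Hz  (b) Q = 5.29  (c) BW = 1331 Hz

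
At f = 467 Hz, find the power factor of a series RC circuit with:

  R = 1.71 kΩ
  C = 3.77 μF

Step 1 — Angular frequency: ω = 2π·f = 2π·467 = 2934 rad/s.
Step 2 — Component impedances:
  R: Z = R = 1710 Ω
  C: Z = 1/(jωC) = -j/(ω·C) = 0 - j90.4 Ω
Step 3 — Series combination: Z_total = R + C = 1710 - j90.4 Ω = 1712∠-3.0° Ω.
Step 4 — Power factor: PF = cos(φ) = Re(Z)/|Z| = 1710/1712.4 = 0.9986.
Step 5 — Type: Im(Z) = -90.4 ⇒ leading (phase φ = -3.0°).

PF = 0.9986 (leading, φ = -3.0°)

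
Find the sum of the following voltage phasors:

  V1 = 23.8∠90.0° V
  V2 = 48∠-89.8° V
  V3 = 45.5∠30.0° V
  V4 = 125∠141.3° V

Step 1 — Convert each phasor to rectangular form:
  V1 = 23.8·(cos(90.0°) + j·sin(90.0°)) = 0 + j23.8 V
  V2 = 48·(cos(-89.8°) + j·sin(-89.8°)) = 0.1676 - j48 V
  V3 = 45.5·(cos(30.0°) + j·sin(30.0°)) = 39.4 + j22.75 V
  V4 = 125·(cos(141.3°) + j·sin(141.3°)) = -97.55 + j78.16 V
Step 2 — Sum components: V_total = -57.98 + j76.71 V.
Step 3 — Convert to polar: |V_total| = 96.15 V, ∠V_total = 127.1°.

V_total = 96.15∠127.1° V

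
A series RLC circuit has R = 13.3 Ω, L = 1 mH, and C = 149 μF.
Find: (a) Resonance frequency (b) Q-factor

Step 1 — Resonance condition Im(Z)=0 gives ω₀ = 1/√(LC).
Step 2 — ω₀ = 1/√(0.001·0.000149) = 2591 rad/s.
Step 3 — f₀ = ω₀/(2π) = 412.3 Hz.
Step 4 — Series Q: Q = ω₀L/R = 2591·0.001/13.3 = 0.1948.

(a) f₀ = 412.3 Hz  (b) Q = 0.1948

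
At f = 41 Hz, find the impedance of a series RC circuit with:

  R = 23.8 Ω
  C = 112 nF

Step 1 — Angular frequency: ω = 2π·f = 2π·41 = 257.6 rad/s.
Step 2 — Component impedances:
  R: Z = R = 23.8 Ω
  C: Z = 1/(jωC) = -j/(ω·C) = 0 - j3.466e+04 Ω
Step 3 — Series combination: Z_total = R + C = 23.8 - j3.466e+04 Ω = 3.466e+04∠-90.0° Ω.

Z = 23.8 - j3.466e+04 Ω = 3.466e+04∠-90.0° Ω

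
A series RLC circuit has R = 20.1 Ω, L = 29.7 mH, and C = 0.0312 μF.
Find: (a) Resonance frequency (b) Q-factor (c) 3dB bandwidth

Step 1 — Resonance condition Im(Z)=0 gives ω₀ = 1/√(LC).
Step 2 — ω₀ = 1/√(0.0297·3.12e-08) = 3.285e+04 rad/s.
Step 3 — f₀ = ω₀/(2π) = 5228 Hz.
Step 4 — Series Q: Q = ω₀L/R = 3.285e+04·0.0297/20.1 = 48.54.
Step 5 — 3dB bandwidth: Δω = ω₀/Q = 676.8 rad/s; BW = Δω/(2π) = 107.7 Hz.

(a) f₀ = 5228 Hz  (b) Q = 48.54  (c) BW = 107.7 Hz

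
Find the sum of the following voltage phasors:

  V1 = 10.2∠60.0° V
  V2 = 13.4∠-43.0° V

Step 1 — Convert each phasor to rectangular form:
  V1 = 10.2·(cos(60.0°) + j·sin(60.0°)) = 5.1 + j8.833 V
  V2 = 13.4·(cos(-43.0°) + j·sin(-43.0°)) = 9.8 - j9.139 V
Step 2 — Sum components: V_total = 14.9 - j0.3053 V.
Step 3 — Convert to polar: |V_total| = 14.9 V, ∠V_total = -1.2°.

V_total = 14.9∠-1.2° V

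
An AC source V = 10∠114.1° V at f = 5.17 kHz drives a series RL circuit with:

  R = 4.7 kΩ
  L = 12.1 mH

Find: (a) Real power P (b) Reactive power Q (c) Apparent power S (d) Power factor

Step 1 — Angular frequency: ω = 2π·f = 2π·5170 = 3.248e+04 rad/s.
Step 2 — Component impedances:
  R: Z = R = 4700 Ω
  L: Z = jωL = j·3.248e+04·0.0121 = 0 + j393.1 Ω
Step 3 — Series combination: Z_total = R + L = 4700 + j393.1 Ω = 4716∠4.8° Ω.
Step 4 — Source phasor: V = 10∠114.1° V = -4.083 + j9.128 V.
Step 5 — Current: I = V / Z = -0.0007015 + j0.002001 A = 0.00212∠109.3° A.
Step 6 — Complex power: S = V·I* = 0.02113 + j0.001767 VA.
Step 7 — Real power: P = Re(S) = 0.02113 W.
Step 8 — Reactive power: Q = Im(S) = 0.001767 VAR.
Step 9 — Apparent power: |S| = 0.0212 VA.
Step 10 — Power factor: PF = P/|S| = 0.9965 (lagging).

(a) P = 0.02113 W  (b) Q = 0.001767 VAR  (c) S = 0.0212 VA  (d) PF = 0.9965 (lagging)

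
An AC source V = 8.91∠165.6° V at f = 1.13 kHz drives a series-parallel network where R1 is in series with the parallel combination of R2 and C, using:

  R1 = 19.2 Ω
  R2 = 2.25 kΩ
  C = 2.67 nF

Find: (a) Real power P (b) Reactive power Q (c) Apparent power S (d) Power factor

Step 1 — Angular frequency: ω = 2π·f = 2π·1130 = 7100 rad/s.
Step 2 — Component impedances:
  R1: Z = R = 19.2 Ω
  R2: Z = R = 2250 Ω
  C: Z = 1/(jωC) = -j/(ω·C) = 0 - j5.275e+04 Ω
Step 3 — Parallel branch: R2 || C = 1/(1/R2 + 1/C) = 2246 - j95.8 Ω.
Step 4 — Series with R1: Z_total = R1 + (R2 || C) = 2265 - j95.8 Ω = 2267∠-2.4° Ω.
Step 5 — Source phasor: V = 8.91∠165.6° V = -8.63 + j2.216 V.
Step 6 — Current: I = V / Z = -0.003844 + j0.0008157 A = 0.00393∠168.0° A.
Step 7 — Complex power: S = V·I* = 0.03499 - j0.00148 VA.
Step 8 — Real power: P = Re(S) = 0.03499 W.
Step 9 — Reactive power: Q = Im(S) = -0.00148 VAR.
Step 10 — Apparent power: |S| = 0.03502 VA.
Step 11 — Power factor: PF = P/|S| = 0.9991 (leading).

(a) P = 0.03499 W  (b) Q = -0.00148 VAR  (c) S = 0.03502 VA  (d) PF = 0.9991 (leading)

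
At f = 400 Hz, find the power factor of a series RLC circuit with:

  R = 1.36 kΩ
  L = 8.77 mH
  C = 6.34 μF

Step 1 — Angular frequency: ω = 2π·f = 2π·400 = 2513 rad/s.
Step 2 — Component impedances:
  R: Z = R = 1360 Ω
  L: Z = jωL = j·2513·0.00877 = 0 + j22.04 Ω
  C: Z = 1/(jωC) = -j/(ω·C) = 0 - j62.76 Ω
Step 3 — Series combination: Z_total = R + L + C = 1360 - j40.72 Ω = 1361∠-1.7° Ω.
Step 4 — Power factor: PF = cos(φ) = Re(Z)/|Z| = 1360/1360.6 = 0.9996.
Step 5 — Type: Im(Z) = -40.72 ⇒ leading (phase φ = -1.7°).

PF = 0.9996 (leading, φ = -1.7°)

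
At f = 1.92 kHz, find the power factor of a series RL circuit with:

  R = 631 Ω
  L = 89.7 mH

Step 1 — Angular frequency: ω = 2π·f = 2π·1920 = 1.206e+04 rad/s.
Step 2 — Component impedances:
  R: Z = R = 631 Ω
  L: Z = jωL = j·1.206e+04·0.0897 = 0 + j1082 Ω
Step 3 — Series combination: Z_total = R + L = 631 + j1082 Ω = 1253∠59.8° Ω.
Step 4 — Power factor: PF = cos(φ) = Re(Z)/|Z| = 631/1252.7 = 0.5037.
Step 5 — Type: Im(Z) = 1082 ⇒ lagging (phase φ = 59.8°).

PF = 0.5037 (lagging, φ = 59.8°)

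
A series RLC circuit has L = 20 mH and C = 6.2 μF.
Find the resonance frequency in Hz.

Step 1 — Resonance condition Im(Z)=0 gives ω₀ = 1/√(LC).
Step 2 — ω₀ = 1/√(0.02·6.2e-06) = 2840 rad/s.
Step 3 — f₀ = ω₀/(2π) = 452 Hz.

f₀ = 452 Hz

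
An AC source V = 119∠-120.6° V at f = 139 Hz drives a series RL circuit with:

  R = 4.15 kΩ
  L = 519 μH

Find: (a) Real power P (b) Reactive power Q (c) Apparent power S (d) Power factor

Step 1 — Angular frequency: ω = 2π·f = 2π·139 = 873.4 rad/s.
Step 2 — Component impedances:
  R: Z = R = 4150 Ω
  L: Z = jωL = j·873.4·0.000519 = 0 + j0.4533 Ω
Step 3 — Series combination: Z_total = R + L = 4150 + j0.4533 Ω = 4150∠0.0° Ω.
Step 4 — Source phasor: V = 119∠-120.6° V = -60.58 - j102.4 V.
Step 5 — Current: I = V / Z = -0.0146 - j0.02468 A = 0.02867∠-120.6° A.
Step 6 — Complex power: S = V·I* = 3.412 + j0.0003727 VA.
Step 7 — Real power: P = Re(S) = 3.412 W.
Step 8 — Reactive power: Q = Im(S) = 0.0003727 VAR.
Step 9 — Apparent power: |S| = 3.412 VA.
Step 10 — Power factor: PF = P/|S| = 1 (lagging).

(a) P = 3.412 W  (b) Q = 0.0003727 VAR  (c) S = 3.412 VA  (d) PF = 1 (lagging)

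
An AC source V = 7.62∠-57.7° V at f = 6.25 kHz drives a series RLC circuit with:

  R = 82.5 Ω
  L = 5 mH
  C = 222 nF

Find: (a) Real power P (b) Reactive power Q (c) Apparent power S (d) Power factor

Step 1 — Angular frequency: ω = 2π·f = 2π·6250 = 3.927e+04 rad/s.
Step 2 — Component impedances:
  R: Z = R = 82.5 Ω
  L: Z = jωL = j·3.927e+04·0.005 = 0 + j196.3 Ω
  C: Z = 1/(jωC) = -j/(ω·C) = 0 - j114.7 Ω
Step 3 — Series combination: Z_total = R + L + C = 82.5 + j81.64 Ω = 116.1∠44.7° Ω.
Step 4 — Source phasor: V = 7.62∠-57.7° V = 4.072 - j6.441 V.
Step 5 — Current: I = V / Z = -0.0141 - j0.06412 A = 0.06565∠-102.4° A.
Step 6 — Complex power: S = V·I* = 0.3556 + j0.3519 VA.
Step 7 — Real power: P = Re(S) = 0.3556 W.
Step 8 — Reactive power: Q = Im(S) = 0.3519 VAR.
Step 9 — Apparent power: |S| = 0.5003 VA.
Step 10 — Power factor: PF = P/|S| = 0.7108 (lagging).

(a) P = 0.3556 W  (b) Q = 0.3519 VAR  (c) S = 0.5003 VA  (d) PF = 0.7108 (lagging)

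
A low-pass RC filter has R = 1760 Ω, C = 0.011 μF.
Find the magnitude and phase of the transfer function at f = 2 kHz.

Step 1 — Angular frequency: ω = 2π·2000 = 1.257e+04 rad/s.
Step 2 — Transfer function: H(jω) = 1/(1 + jωRC).
Step 3 — Denominator: 1 + jωRC = 1 + j·1.257e+04·1760·1.1e-08 = 1 + j0.2433.
Step 4 — H = 0.9441 - j0.2297.
Step 5 — Magnitude: |H| = 0.9717 (-0.2 dB); phase: φ = -13.7°.

|H| = 0.9717 (-0.2 dB), φ = -13.7°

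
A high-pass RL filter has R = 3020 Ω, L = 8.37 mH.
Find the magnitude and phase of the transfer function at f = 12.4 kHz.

Step 1 — Angular frequency: ω = 2π·1.24e+04 = 7.791e+04 rad/s.
Step 2 — Transfer function: H(jω) = jωL/(R + jωL).
Step 3 — Numerator jωL = j·652.1; denominator R + jωL = 3020 + j652.1.
Step 4 — H = 0.04455 + j0.2063.
Step 5 — Magnitude: |H| = 0.2111 (-13.5 dB); phase: φ = 77.8°.

|H| = 0.2111 (-13.5 dB), φ = 77.8°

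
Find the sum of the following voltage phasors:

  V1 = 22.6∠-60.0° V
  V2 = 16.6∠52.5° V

Step 1 — Convert each phasor to rectangular form:
  V1 = 22.6·(cos(-60.0°) + j·sin(-60.0°)) = 11.3 - j19.57 V
  V2 = 16.6·(cos(52.5°) + j·sin(52.5°)) = 10.11 + j13.17 V
Step 2 — Sum components: V_total = 21.41 - j6.403 V.
Step 3 — Convert to polar: |V_total| = 22.34 V, ∠V_total = -16.7°.

V_total = 22.34∠-16.7° V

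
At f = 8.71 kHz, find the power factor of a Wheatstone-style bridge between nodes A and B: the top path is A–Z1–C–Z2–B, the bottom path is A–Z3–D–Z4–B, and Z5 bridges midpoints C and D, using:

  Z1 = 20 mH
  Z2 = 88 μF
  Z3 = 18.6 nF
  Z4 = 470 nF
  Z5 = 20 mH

Step 1 — Angular frequency: ω = 2π·f = 2π·8710 = 5.473e+04 rad/s.
Step 2 — Component impedances:
  Z1: Z = jωL = j·5.473e+04·0.02 = 0 + j1095 Ω
  Z2: Z = 1/(jωC) = -j/(ω·C) = 0 - j0.2076 Ω
  Z3: Z = 1/(jωC) = -j/(ω·C) = 0 - j982.4 Ω
  Z4: Z = 1/(jωC) = -j/(ω·C) = 0 - j38.88 Ω
  Z5: Z = jωL = j·5.473e+04·0.02 = 0 + j1095 Ω
Step 3 — Bridge requires nodal analysis (the Z5 bridge couples midpoints C and D, so the two paths cannot be reduced to a simple series/parallel combination). Setting node B to ground and injecting 1 A at node A, the 3-node admittance system at A, C, D solves to V_A = Z_AB = 0 - j1.563e+04 Ω = 1.563e+04∠-90.0° Ω.
Step 4 — Power factor: PF = cos(φ) = Re(Z)/|Z| = -0/1.563e+04 = -0.
Step 5 — Type: Im(Z) = -1.563e+04 ⇒ leading (phase φ = -90.0°).

PF = -0 (leading, φ = -90.0°)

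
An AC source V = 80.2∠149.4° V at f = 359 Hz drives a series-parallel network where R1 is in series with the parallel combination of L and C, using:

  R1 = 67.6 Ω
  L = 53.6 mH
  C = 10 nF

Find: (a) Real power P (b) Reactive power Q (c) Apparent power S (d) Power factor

Step 1 — Angular frequency: ω = 2π·f = 2π·359 = 2256 rad/s.
Step 2 — Component impedances:
  R1: Z = R = 67.6 Ω
  L: Z = jωL = j·2256·0.0536 = 0 + j120.9 Ω
  C: Z = 1/(jωC) = -j/(ω·C) = 0 - j4.433e+04 Ω
Step 3 — Parallel branch: L || C = 1/(1/L + 1/C) = 0 + j121.2 Ω.
Step 4 — Series with R1: Z_total = R1 + (L || C) = 67.6 + j121.2 Ω = 138.8∠60.9° Ω.
Step 5 — Source phasor: V = 80.2∠149.4° V = -69.03 + j40.83 V.
Step 6 — Current: I = V / Z = 0.01468 + j0.5776 A = 0.5778∠88.5° A.
Step 7 — Complex power: S = V·I* = 22.57 + j40.47 VA.
Step 8 — Real power: P = Re(S) = 22.57 W.
Step 9 — Reactive power: Q = Im(S) = 40.47 VAR.
Step 10 — Apparent power: |S| = 46.34 VA.
Step 11 — Power factor: PF = P/|S| = 0.487 (lagging).

(a) P = 22.57 W  (b) Q = 40.47 VAR  (c) S = 46.34 VA  (d) PF = 0.487 (lagging)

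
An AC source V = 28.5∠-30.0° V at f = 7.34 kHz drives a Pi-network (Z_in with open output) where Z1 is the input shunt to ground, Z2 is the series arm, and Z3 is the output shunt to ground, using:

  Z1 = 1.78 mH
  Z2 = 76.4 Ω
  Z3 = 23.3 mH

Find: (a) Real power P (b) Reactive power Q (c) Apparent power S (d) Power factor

Step 1 — Angular frequency: ω = 2π·f = 2π·7340 = 4.612e+04 rad/s.
Step 2 — Component impedances:
  Z1: Z = jωL = j·4.612e+04·0.00178 = 0 + j82.09 Ω
  Z2: Z = R = 76.4 Ω
  Z3: Z = jωL = j·4.612e+04·0.0233 = 0 + j1075 Ω
Step 3 — With open output, the series arm Z2 and the output shunt Z3 appear in series to ground: Z2 + Z3 = 76.4 + j1075 Ω.
Step 4 — Parallel with input shunt Z1: Z_in = Z1 || (Z2 + Z3) = 0.3832 + j76.29 Ω = 76.29∠89.7° Ω.
Step 5 — Source phasor: V = 28.5∠-30.0° V = 24.68 - j14.25 V.
Step 6 — Current: I = V / Z = -0.1852 - j0.3245 A = 0.3736∠-119.7° A.
Step 7 — Complex power: S = V·I* = 0.05347 + j10.65 VA.
Step 8 — Real power: P = Re(S) = 0.05347 W.
Step 9 — Reactive power: Q = Im(S) = 10.65 VAR.
Step 10 — Apparent power: |S| = 10.65 VA.
Step 11 — Power factor: PF = P/|S| = 0.005022 (lagging).

(a) P = 0.05347 W  (b) Q = 10.65 VAR  (c) S = 10.65 VA  (d) PF = 0.005022 (lagging)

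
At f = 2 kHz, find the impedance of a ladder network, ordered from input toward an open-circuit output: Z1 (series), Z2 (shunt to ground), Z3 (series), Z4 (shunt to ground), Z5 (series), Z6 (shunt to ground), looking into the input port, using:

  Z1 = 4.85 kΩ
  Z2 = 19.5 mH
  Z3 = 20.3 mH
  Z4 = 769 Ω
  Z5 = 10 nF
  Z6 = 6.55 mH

Step 1 — Angular frequency: ω = 2π·f = 2π·2000 = 1.257e+04 rad/s.
Step 2 — Component impedances:
  Z1: Z = R = 4850 Ω
  Z2: Z = jωL = j·1.257e+04·0.0195 = 0 + j245 Ω
  Z3: Z = jωL = j·1.257e+04·0.0203 = 0 + j255.1 Ω
  Z4: Z = R = 769 Ω
  Z5: Z = 1/(jωC) = -j/(ω·C) = 0 - j7958 Ω
  Z6: Z = jωL = j·1.257e+04·0.00655 = 0 + j82.31 Ω
Step 3 — Ladder network (open output): work backward from the far end, alternating series and parallel combinations. Z_in = 4910 + j211.5 Ω = 4915∠2.5° Ω.

Z = 4910 + j211.5 Ω = 4915∠2.5° Ω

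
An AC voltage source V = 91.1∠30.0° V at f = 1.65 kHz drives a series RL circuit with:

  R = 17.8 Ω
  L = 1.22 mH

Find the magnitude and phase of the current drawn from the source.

Step 1 — Angular frequency: ω = 2π·f = 2π·1650 = 1.037e+04 rad/s.
Step 2 — Component impedances:
  R: Z = R = 17.8 Ω
  L: Z = jωL = j·1.037e+04·0.00122 = 0 + j12.65 Ω
Step 3 — Series combination: Z_total = R + L = 17.8 + j12.65 Ω = 21.84∠35.4° Ω.
Step 4 — Source phasor: V = 91.1∠30.0° V = 78.89 + j45.55 V.
Step 5 — Ohm's law: I = V / Z_total = (78.89 + j45.55) / (17.8 + j12.65) = 4.154 - j0.3923 A.
Step 6 — Convert to polar: |I| = 4.172 A, ∠I = -5.4°.

I = 4.172∠-5.4° A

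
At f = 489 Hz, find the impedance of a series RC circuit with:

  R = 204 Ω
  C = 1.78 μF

Step 1 — Angular frequency: ω = 2π·f = 2π·489 = 3072 rad/s.
Step 2 — Component impedances:
  R: Z = R = 204 Ω
  C: Z = 1/(jωC) = -j/(ω·C) = 0 - j182.8 Ω
Step 3 — Series combination: Z_total = R + C = 204 - j182.8 Ω = 274∠-41.9° Ω.

Z = 204 - j182.8 Ω = 274∠-41.9° Ω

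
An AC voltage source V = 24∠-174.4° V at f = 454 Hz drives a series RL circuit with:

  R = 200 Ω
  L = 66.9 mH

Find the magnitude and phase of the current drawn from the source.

Step 1 — Angular frequency: ω = 2π·f = 2π·454 = 2853 rad/s.
Step 2 — Component impedances:
  R: Z = R = 200 Ω
  L: Z = jωL = j·2853·0.0669 = 0 + j190.8 Ω
Step 3 — Series combination: Z_total = R + L = 200 + j190.8 Ω = 276.4∠43.7° Ω.
Step 4 — Source phasor: V = 24∠-174.4° V = -23.89 - j2.342 V.
Step 5 — Ohm's law: I = V / Z_total = (-23.89 - j2.342) / (200 + j190.8) = -0.06836 + j0.05352 A.
Step 6 — Convert to polar: |I| = 0.08682 A, ∠I = 141.9°.

I = 0.08682∠141.9° A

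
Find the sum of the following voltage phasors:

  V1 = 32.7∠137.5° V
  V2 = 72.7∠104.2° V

Step 1 — Convert each phasor to rectangular form:
  V1 = 32.7·(cos(137.5°) + j·sin(137.5°)) = -24.11 + j22.09 V
  V2 = 72.7·(cos(104.2°) + j·sin(104.2°)) = -17.83 + j70.48 V
Step 2 — Sum components: V_total = -41.94 + j92.57 V.
Step 3 — Convert to polar: |V_total| = 101.6 V, ∠V_total = 114.4°.

V_total = 101.6∠114.4° V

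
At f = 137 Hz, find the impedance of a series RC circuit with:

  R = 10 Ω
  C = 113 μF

Step 1 — Angular frequency: ω = 2π·f = 2π·137 = 860.8 rad/s.
Step 2 — Component impedances:
  R: Z = R = 10 Ω
  C: Z = 1/(jωC) = -j/(ω·C) = 0 - j10.28 Ω
Step 3 — Series combination: Z_total = R + C = 10 - j10.28 Ω = 14.34∠-45.8° Ω.

Z = 10 - j10.28 Ω = 14.34∠-45.8° Ω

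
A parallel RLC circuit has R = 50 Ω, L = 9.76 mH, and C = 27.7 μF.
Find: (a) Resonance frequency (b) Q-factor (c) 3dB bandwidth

Step 1 — Resonance: ω₀ = 1/√(LC) = 1/√(0.00976·2.77e-05) = 1923 rad/s.
Step 2 — f₀ = ω₀/(2π) = 306.1 Hz.
Step 3 — Parallel Q: Q = R/(ω₀L) = 50/(1923·0.00976) = 2.664.
Step 4 — Bandwidth: Δω = ω₀/Q = 722 rad/s; BW = Δω/(2π) = 114.9 Hz.

(a) f₀ = 306.1 Hz  (b) Q = 2.664  (c) BW = 114.9 Hz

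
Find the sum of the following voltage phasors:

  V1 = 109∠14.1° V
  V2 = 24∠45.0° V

Step 1 — Convert each phasor to rectangular form:
  V1 = 109·(cos(14.1°) + j·sin(14.1°)) = 105.7 + j26.55 V
  V2 = 24·(cos(45.0°) + j·sin(45.0°)) = 16.97 + j16.97 V
Step 2 — Sum components: V_total = 122.7 + j43.52 V.
Step 3 — Convert to polar: |V_total| = 130.2 V, ∠V_total = 19.5°.

V_total = 130.2∠19.5° V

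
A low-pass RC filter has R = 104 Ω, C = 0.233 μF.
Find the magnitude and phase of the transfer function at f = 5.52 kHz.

Step 1 — Angular frequency: ω = 2π·5520 = 3.468e+04 rad/s.
Step 2 — Transfer function: H(jω) = 1/(1 + jωRC).
Step 3 — Denominator: 1 + jωRC = 1 + j·3.468e+04·104·2.33e-07 = 1 + j0.8404.
Step 4 — H = 0.586 - j0.4925.
Step 5 — Magnitude: |H| = 0.7655 (-2.3 dB); phase: φ = -40.0°.

|H| = 0.7655 (-2.3 dB), φ = -40.0°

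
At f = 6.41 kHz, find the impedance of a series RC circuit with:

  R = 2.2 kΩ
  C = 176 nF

Step 1 — Angular frequency: ω = 2π·f = 2π·6410 = 4.028e+04 rad/s.
Step 2 — Component impedances:
  R: Z = R = 2200 Ω
  C: Z = 1/(jωC) = -j/(ω·C) = 0 - j141.1 Ω
Step 3 — Series combination: Z_total = R + C = 2200 - j141.1 Ω = 2205∠-3.7° Ω.

Z = 2200 - j141.1 Ω = 2205∠-3.7° Ω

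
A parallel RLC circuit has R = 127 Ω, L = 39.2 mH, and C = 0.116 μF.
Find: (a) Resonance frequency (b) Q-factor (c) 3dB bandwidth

Step 1 — Resonance: ω₀ = 1/√(LC) = 1/√(0.0392·1.16e-07) = 1.483e+04 rad/s.
Step 2 — f₀ = ω₀/(2π) = 2360 Hz.
Step 3 — Parallel Q: Q = R/(ω₀L) = 127/(1.483e+04·0.0392) = 0.2185.
Step 4 — Bandwidth: Δω = ω₀/Q = 6.788e+04 rad/s; BW = Δω/(2π) = 1.08e+04 Hz.

(a) f₀ = 2360 Hz  (b) Q = 0.2185  (c) BW = 1.08e+04 Hz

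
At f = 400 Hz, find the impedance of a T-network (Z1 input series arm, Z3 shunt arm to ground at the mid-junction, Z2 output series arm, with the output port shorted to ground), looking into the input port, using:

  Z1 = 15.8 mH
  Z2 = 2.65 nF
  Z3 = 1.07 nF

Step 1 — Angular frequency: ω = 2π·f = 2π·400 = 2513 rad/s.
Step 2 — Component impedances:
  Z1: Z = jωL = j·2513·0.0158 = 0 + j39.71 Ω
  Z2: Z = 1/(jωC) = -j/(ω·C) = 0 - j1.501e+05 Ω
  Z3: Z = 1/(jωC) = -j/(ω·C) = 0 - j3.719e+05 Ω
Step 3 — With the output port shorted to ground, the output series arm Z2 runs from the junction to ground; the shunt arm Z3 also runs from the junction to ground. They appear in parallel: Z3 || Z2 = 0 - j1.07e+05 Ω.
Step 4 — Series with input arm Z1: Z_in = Z1 + (Z3 || Z2) = 0 - j1.069e+05 Ω = 1.069e+05∠-90.0° Ω.

Z = 0 - j1.069e+05 Ω = 1.069e+05∠-90.0° Ω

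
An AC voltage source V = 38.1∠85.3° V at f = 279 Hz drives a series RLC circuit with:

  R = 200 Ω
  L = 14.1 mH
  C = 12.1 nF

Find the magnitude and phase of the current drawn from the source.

Step 1 — Angular frequency: ω = 2π·f = 2π·279 = 1753 rad/s.
Step 2 — Component impedances:
  R: Z = R = 200 Ω
  L: Z = jωL = j·1753·0.0141 = 0 + j24.72 Ω
  C: Z = 1/(jωC) = -j/(ω·C) = 0 - j4.714e+04 Ω
Step 3 — Series combination: Z_total = R + L + C = 200 - j4.712e+04 Ω = 4.712e+04∠-89.8° Ω.
Step 4 — Source phasor: V = 38.1∠85.3° V = 3.122 + j37.97 V.
Step 5 — Ohm's law: I = V / Z_total = (3.122 + j37.97) / (200 - j4.712e+04) = -0.0008056 + j6.967e-05 A.
Step 6 — Convert to polar: |I| = 0.0008086 A, ∠I = 175.1°.

I = 0.0008086∠175.1° A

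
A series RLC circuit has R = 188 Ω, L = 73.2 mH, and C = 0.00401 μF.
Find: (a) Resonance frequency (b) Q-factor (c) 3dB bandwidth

Step 1 — Resonance condition Im(Z)=0 gives ω₀ = 1/√(LC).
Step 2 — ω₀ = 1/√(0.0732·4.01e-09) = 5.837e+04 rad/s.
Step 3 — f₀ = ω₀/(2π) = 9290 Hz.
Step 4 — Series Q: Q = ω₀L/R = 5.837e+04·0.0732/188 = 22.73.
Step 5 — 3dB bandwidth: Δω = ω₀/Q = 2568 rad/s; BW = Δω/(2π) = 408.8 Hz.

(a) f₀ = 9290 Hz  (b) Q = 22.73  (c) BW = 408.8 Hz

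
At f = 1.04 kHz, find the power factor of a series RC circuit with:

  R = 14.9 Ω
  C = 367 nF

Step 1 — Angular frequency: ω = 2π·f = 2π·1040 = 6535 rad/s.
Step 2 — Component impedances:
  R: Z = R = 14.9 Ω
  C: Z = 1/(jωC) = -j/(ω·C) = 0 - j417 Ω
Step 3 — Series combination: Z_total = R + C = 14.9 - j417 Ω = 417.3∠-88.0° Ω.
Step 4 — Power factor: PF = cos(φ) = Re(Z)/|Z| = 14.9/417.3 = 0.03571.
Step 5 — Type: Im(Z) = -417 ⇒ leading (phase φ = -88.0°).

PF = 0.03571 (leading, φ = -88.0°)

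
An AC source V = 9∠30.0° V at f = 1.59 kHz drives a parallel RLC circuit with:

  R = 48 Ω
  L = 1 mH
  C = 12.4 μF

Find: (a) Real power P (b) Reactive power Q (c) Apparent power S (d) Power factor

Step 1 — Angular frequency: ω = 2π·f = 2π·1590 = 9990 rad/s.
Step 2 — Component impedances:
  R: Z = R = 48 Ω
  L: Z = jωL = j·9990·0.001 = 0 + j9.99 Ω
  C: Z = 1/(jωC) = -j/(ω·C) = 0 - j8.072 Ω
Step 3 — Parallel combination: 1/Z_total = 1/R + 1/L + 1/C; Z_total = 20.84 - j23.79 Ω = 31.63∠-48.8° Ω.
Step 4 — Source phasor: V = 9∠30.0° V = 7.794 + j4.5 V.
Step 5 — Current: I = V / Z = 0.05536 + j0.2791 A = 0.2845∠78.8° A.
Step 6 — Complex power: S = V·I* = 1.687 - j1.926 VA.
Step 7 — Real power: P = Re(S) = 1.687 W.
Step 8 — Reactive power: Q = Im(S) = -1.926 VAR.
Step 9 — Apparent power: |S| = 2.561 VA.
Step 10 — Power factor: PF = P/|S| = 0.6589 (leading).

(a) P = 1.687 W  (b) Q = -1.926 VAR  (c) S = 2.561 VA  (d) PF = 0.6589 (leading)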